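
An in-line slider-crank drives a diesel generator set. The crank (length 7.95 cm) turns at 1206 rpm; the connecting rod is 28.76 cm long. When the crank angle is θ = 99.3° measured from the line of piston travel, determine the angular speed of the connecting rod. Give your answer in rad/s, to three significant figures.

5.86

ω = 126.3 rad/s (converted from 1206 rpm).
The rod makes angle φ with the slider axis where L sinφ = r sinθ; differentiating, L cosφ·φ̇ = r ω cosθ.
L cosφ = √(L² − r² sin²θ) = 0.27669 m.
|ω_rod| = r ω |cosθ| / √(L² − r² sin²θ) = 0.0795·126.3·0.16160/0.27669 = 5.8641 rad/s.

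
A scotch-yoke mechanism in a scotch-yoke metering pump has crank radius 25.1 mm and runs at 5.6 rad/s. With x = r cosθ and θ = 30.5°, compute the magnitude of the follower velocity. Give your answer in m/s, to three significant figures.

ω = 5.6 rad/s
x = r cosθ ⇒ ẋ = −rω sinθ.
|v| = rω|sinθ| = 0.0251·5.6·|sin 30.5°| = 0.07134 m/s.

0.0713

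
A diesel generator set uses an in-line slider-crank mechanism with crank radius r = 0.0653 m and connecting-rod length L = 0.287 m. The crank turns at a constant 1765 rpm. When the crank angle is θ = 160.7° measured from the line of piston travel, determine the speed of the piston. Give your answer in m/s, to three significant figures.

ω = 2π·1765/60 = 184.8 rad/s
For an in-line slider-crank, x = r cosθ + √(L² − r² sin²θ), so v = −rω sinθ·[1 + r cosθ/√(L² − r² sin²θ)].
With r = 0.0653 m, L = 0.287 m, θ = 160.7°: √(L² − r² sin²θ) = 0.28619 m.
v = −0.0653·184.8·0.33051·[1 + 0.0653·-0.94380/0.28619] = -3.1301 m/s.
|v| = 3.1301 m/s.

3.13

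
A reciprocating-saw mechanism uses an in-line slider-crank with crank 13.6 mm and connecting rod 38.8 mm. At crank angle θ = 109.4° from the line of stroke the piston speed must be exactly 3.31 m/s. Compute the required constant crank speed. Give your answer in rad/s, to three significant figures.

294

For an in-line slider-crank, |v_piston| = rω|sinθ|·[1 + r cosθ/√(L² − r² sin²θ)].
With r = 0.0136 m, L = 0.0388 m, θ = 109.4°: the bracketed kinematic factor |dx/dθ| = 0.011245 m.
ω = v/|dx/dθ| = 3.31/0.011245 = 294.34 rad/s.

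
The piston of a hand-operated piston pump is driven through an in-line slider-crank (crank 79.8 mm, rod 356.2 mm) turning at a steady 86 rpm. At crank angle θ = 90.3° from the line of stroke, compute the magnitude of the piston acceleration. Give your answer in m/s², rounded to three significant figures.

ω = 2π·86/60 = 9.006 rad/s
x(θ) = r cosθ + √(L² − r² sin²θ); with ω constant, a = ω²·d²x/dθ².
d²x/dθ² = −r cosθ − r²(cos2θ)/√u − r⁴ sin²2θ/(4u^{3/2}),  u = L² − r² sin²θ = 0.120511 m².
Substituting r = 0.0798 m, L = 0.3562 m, θ = 90.3°: d²x/dθ² = +0.018761 m.
a = ω²·d²x/dθ² = (9.006)²·(+0.018761) = +1.5216 m/s²;  |a| = 1.5216 m/s².

1.52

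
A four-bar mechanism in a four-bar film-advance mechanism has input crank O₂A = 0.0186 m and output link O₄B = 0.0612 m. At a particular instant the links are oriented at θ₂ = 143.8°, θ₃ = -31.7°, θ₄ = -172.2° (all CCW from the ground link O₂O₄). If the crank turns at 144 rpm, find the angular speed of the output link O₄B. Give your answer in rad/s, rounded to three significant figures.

0.565

ω₂ = 15.08 rad/s (from 144 rpm).
Differentiating the loop-closure r₂e^{iθ₂}+r₃e^{iθ₃}=r₁+r₄e^{iθ₄} gives r₂ω₂e^{iθ₂}+r₃ω₃e^{iθ₃}=r₄ω₄e^{iθ₄}.
Eliminating the other unknown: ω₄ = r₂ω₂ sin(θ₂−θ₃) / [r₄ sin(θ₄−θ₃)].
Numerator sine = +0.07846; denominator sine = -0.63608.
Result = 0.0186·15.08·(+0.07846) / (0.0612·(-0.63608)) = -0.56531 rad/s; magnitude 0.56531 rad/s.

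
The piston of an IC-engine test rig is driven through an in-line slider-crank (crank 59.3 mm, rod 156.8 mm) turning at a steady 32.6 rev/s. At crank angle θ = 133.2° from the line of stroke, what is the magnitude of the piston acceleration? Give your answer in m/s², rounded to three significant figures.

ω = 2π·32.6 = 204.8 rad/s
x(θ) = r cosθ + √(L² − r² sin²θ); with ω constant, a = ω²·d²x/dθ².
d²x/dθ² = −r cosθ − r²(cos2θ)/√u − r⁴ sin²2θ/(4u^{3/2}),  u = L² − r² sin²θ = 0.0227176 m².
Substituting r = 0.0593 m, L = 0.1568 m, θ = 133.2°: d²x/dθ² = +0.041159 m.
a = ω²·d²x/dθ² = (204.8)²·(+0.041159) = +1726.9 m/s²;  |a| = 1726.9 m/s².

1730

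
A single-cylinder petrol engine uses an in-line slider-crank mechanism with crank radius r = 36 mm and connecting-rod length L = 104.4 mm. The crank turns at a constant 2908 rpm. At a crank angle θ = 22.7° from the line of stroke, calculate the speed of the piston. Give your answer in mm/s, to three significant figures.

ω = 2π·2908/60 = 304.5 rad/s
For an in-line slider-crank, x = r cosθ + √(L² − r² sin²θ), so v = −rω sinθ·[1 + r cosθ/√(L² − r² sin²θ)].
With r = 0.036 m, L = 0.1044 m, θ = 22.7°: √(L² − r² sin²θ) = 0.10347 m.
v = −0.036·304.5·0.38591·[1 + 0.036·0.92254/0.10347] = -5.5886 m/s.
|v| = 5.5886 m/s = 5588.6 mm/s.

5590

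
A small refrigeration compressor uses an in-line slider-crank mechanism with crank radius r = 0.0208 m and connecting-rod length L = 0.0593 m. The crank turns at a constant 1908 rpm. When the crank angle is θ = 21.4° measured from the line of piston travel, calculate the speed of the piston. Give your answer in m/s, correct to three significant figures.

ω = 2π·1908/60 = 199.8 rad/s
For an in-line slider-crank, x = r cosθ + √(L² − r² sin²θ), so v = −rω sinθ·[1 + r cosθ/√(L² − r² sin²θ)].
With r = 0.0208 m, L = 0.0593 m, θ = 21.4°: √(L² − r² sin²θ) = 0.058812 m.
v = −0.0208·199.8·0.36488·[1 + 0.0208·0.93106/0.058812] = -2.0157 m/s.
|v| = 2.0157 m/s.

2.02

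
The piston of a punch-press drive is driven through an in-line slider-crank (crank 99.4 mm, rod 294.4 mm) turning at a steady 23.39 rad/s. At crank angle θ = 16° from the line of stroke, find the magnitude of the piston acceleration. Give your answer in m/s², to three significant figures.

68.1

ω = 23.39 rad/s
x(θ) = r cosθ + √(L² − r² sin²θ); with ω constant, a = ω²·d²x/dθ².
d²x/dθ² = −r cosθ − r²(cos2θ)/√u − r⁴ sin²2θ/(4u^{3/2}),  u = L² − r² sin²θ = 0.0859207 m².
Substituting r = 0.0994 m, L = 0.2944 m, θ = 16°: d²x/dθ² = -0.12441 m.
a = ω²·d²x/dθ² = (23.39)²·(-0.12441) = -68.062 m/s²;  |a| = 68.062 m/s².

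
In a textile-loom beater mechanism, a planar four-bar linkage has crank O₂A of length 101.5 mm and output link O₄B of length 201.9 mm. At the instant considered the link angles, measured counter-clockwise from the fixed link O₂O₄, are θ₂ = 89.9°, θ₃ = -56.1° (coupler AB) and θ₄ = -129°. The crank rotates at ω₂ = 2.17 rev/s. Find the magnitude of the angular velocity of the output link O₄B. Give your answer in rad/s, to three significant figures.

ω₂ = 13.63 rad/s (from 2.17 rev/s).
Differentiating the loop-closure r₂e^{iθ₂}+r₃e^{iθ₃}=r₁+r₄e^{iθ₄} gives r₂ω₂e^{iθ₂}+r₃ω₃e^{iθ₃}=r₄ω₄e^{iθ₄}.
Eliminating the other unknown: ω₄ = r₂ω₂ sin(θ₂−θ₃) / [r₄ sin(θ₄−θ₃)].
Numerator sine = +0.55919; denominator sine = -0.95579.
Result = 0.1015·13.63·(+0.55919) / (0.2019·(-0.95579)) = -4.0102 rad/s; magnitude 4.0102 rad/s.

4.01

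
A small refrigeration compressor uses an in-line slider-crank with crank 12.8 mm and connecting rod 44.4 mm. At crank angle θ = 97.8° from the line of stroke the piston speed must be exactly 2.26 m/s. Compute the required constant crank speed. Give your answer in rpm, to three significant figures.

For an in-line slider-crank, |v_piston| = rω|sinθ|·[1 + r cosθ/√(L² − r² sin²θ)].
With r = 0.0128 m, L = 0.0444 m, θ = 97.8°: the bracketed kinematic factor |dx/dθ| = 0.012164 m.
ω = v/|dx/dθ| = 2.26/0.012164 = 185.8 rad/s.
N = 60ω/(2π) = 1774.2 rpm.

1770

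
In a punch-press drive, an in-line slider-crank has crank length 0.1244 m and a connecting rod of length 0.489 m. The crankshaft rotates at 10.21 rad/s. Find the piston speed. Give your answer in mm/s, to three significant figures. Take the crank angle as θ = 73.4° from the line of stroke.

ω = 10.21 rad/s
For an in-line slider-crank, x = r cosθ + √(L² − r² sin²θ), so v = −rω sinθ·[1 + r cosθ/√(L² − r² sin²θ)].
With r = 0.1244 m, L = 0.489 m, θ = 73.4°: √(L² − r² sin²θ) = 0.47425 m.
v = −0.1244·10.21·0.95832·[1 + 0.1244·0.28569/0.47425] = -1.3084 m/s.
|v| = 1.3084 m/s = 1308.4 mm/s.

1310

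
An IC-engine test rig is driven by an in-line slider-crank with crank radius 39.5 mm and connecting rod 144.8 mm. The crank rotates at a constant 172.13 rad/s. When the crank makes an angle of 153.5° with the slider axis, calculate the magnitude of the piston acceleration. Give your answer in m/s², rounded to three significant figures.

850

ω = 172.1 rad/s
x(θ) = r cosθ + √(L² − r² sin²θ); with ω constant, a = ω²·d²x/dθ².
d²x/dθ² = −r cosθ − r²(cos2θ)/√u − r⁴ sin²2θ/(4u^{3/2}),  u = L² − r² sin²θ = 0.0206564 m².
Substituting r = 0.0395 m, L = 0.1448 m, θ = 153.5°: d²x/dθ² = +0.028686 m.
a = ω²·d²x/dθ² = (172.1)²·(+0.028686) = +849.93 m/s²;  |a| = 849.93 m/s².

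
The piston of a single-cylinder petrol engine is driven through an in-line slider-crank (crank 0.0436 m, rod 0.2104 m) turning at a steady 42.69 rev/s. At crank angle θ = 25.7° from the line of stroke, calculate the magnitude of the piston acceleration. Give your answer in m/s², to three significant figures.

3240

ω = 2π·42.7 = 268.2 rad/s
x(θ) = r cosθ + √(L² − r² sin²θ); with ω constant, a = ω²·d²x/dθ².
d²x/dθ² = −r cosθ − r²(cos2θ)/√u − r⁴ sin²2θ/(4u^{3/2}),  u = L² − r² sin²θ = 0.0439107 m².
Substituting r = 0.0436 m, L = 0.2104 m, θ = 25.7°: d²x/dθ² = -0.045007 m.
a = ω²·d²x/dθ² = (268.2)²·(-0.045007) = -3238.1 m/s²;  |a| = 3238.1 m/s².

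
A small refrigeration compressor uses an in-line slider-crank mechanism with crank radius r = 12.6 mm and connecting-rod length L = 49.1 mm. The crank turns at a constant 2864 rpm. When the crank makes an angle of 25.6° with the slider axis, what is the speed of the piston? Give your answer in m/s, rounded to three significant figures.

2.01

ω = 2π·2864/60 = 299.9 rad/s
For an in-line slider-crank, x = r cosθ + √(L² − r² sin²θ), so v = −rω sinθ·[1 + r cosθ/√(L² − r² sin²θ)].
With r = 0.0126 m, L = 0.0491 m, θ = 25.6°: √(L² − r² sin²θ) = 0.048797 m.
v = −0.0126·299.9·0.43209·[1 + 0.0126·0.90183/0.048797] = -2.0131 m/s.
|v| = 2.0131 m/s.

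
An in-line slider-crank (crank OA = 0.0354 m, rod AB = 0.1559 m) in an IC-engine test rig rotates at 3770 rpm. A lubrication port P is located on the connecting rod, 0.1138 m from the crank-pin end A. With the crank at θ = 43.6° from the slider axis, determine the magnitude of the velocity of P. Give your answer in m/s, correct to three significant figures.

11.1

ω = 394.8 rad/s.  Crank-pin speed |V_A| = rω = 13.976 m/s, perpendicular to OA.
Rod angle: sinφ = −(r/L) sinθ ⇒ φ = -9.009°; ω_rod = −rω cosθ/√(L²−r²sin²θ) = -65.729 rad/s.
V_P = V_A + ω_rod × AP, with AP = 0.1138 m along the rod.
Components: V_Px = −rω sinθ − a·ω_rod·sinφ = -10.809 m/s;  V_Py = rω cosθ + a·ω_rod·cosφ = +2.7331 m/s.
|V_P| = √(V_Px² + V_Py²) = 11.149 m/s.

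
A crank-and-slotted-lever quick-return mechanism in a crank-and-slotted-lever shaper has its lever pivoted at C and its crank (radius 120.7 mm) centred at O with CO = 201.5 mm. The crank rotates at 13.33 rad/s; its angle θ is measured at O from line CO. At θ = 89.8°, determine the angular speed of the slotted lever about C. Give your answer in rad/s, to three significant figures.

3.53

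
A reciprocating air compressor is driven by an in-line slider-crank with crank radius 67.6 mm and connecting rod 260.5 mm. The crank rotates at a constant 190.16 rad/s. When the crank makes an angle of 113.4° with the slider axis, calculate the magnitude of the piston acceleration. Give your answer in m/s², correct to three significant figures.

1410

ω = 190.2 rad/s
x(θ) = r cosθ + √(L² − r² sin²θ); with ω constant, a = ω²·d²x/dθ².
d²x/dθ² = −r cosθ − r²(cos2θ)/√u − r⁴ sin²2θ/(4u^{3/2}),  u = L² − r² sin²θ = 0.0640113 m².
Substituting r = 0.0676 m, L = 0.2605 m, θ = 113.4°: d²x/dθ² = +0.03904 m.
a = ω²·d²x/dθ² = (190.2)²·(+0.03904) = +1411.7 m/s²;  |a| = 1411.7 m/s².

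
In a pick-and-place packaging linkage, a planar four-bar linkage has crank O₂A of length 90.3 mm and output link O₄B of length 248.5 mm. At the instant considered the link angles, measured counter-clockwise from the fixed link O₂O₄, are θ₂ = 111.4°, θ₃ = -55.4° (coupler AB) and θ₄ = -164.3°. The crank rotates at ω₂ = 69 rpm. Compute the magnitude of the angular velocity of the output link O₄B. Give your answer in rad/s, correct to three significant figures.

0.634

ω₂ = 7.226 rad/s (from 69 rpm).
Differentiating the loop-closure r₂e^{iθ₂}+r₃e^{iθ₃}=r₁+r₄e^{iθ₄} gives r₂ω₂e^{iθ₂}+r₃ω₃e^{iθ₃}=r₄ω₄e^{iθ₄}.
Eliminating the other unknown: ω₄ = r₂ω₂ sin(θ₂−θ₃) / [r₄ sin(θ₄−θ₃)].
Numerator sine = +0.22835; denominator sine = -0.94609.
Result = 0.0903·7.226·(+0.22835) / (0.2485·(-0.94609)) = -0.63374 rad/s; magnitude 0.63374 rad/s.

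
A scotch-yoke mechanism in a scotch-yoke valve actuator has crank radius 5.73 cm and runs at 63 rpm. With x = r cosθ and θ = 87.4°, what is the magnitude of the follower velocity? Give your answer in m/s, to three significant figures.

0.378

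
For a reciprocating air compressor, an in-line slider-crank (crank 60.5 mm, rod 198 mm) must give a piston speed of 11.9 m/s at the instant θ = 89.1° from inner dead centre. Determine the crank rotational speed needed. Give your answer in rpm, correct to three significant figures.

1870

For an in-line slider-crank, |v_piston| = rω|sinθ|·[1 + r cosθ/√(L² − r² sin²θ)].
With r = 0.0605 m, L = 0.198 m, θ = 89.1°: the bracketed kinematic factor |dx/dθ| = 0.060797 m.
ω = v/|dx/dθ| = 11.9/0.060797 = 195.73 rad/s.
N = 60ω/(2π) = 1869.1 rpm.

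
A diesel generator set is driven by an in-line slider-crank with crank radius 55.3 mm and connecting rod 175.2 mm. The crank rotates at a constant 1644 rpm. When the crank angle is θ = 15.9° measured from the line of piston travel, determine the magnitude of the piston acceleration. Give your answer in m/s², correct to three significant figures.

ω = 2π·1644/60 = 172.2 rad/s
x(θ) = r cosθ + √(L² − r² sin²θ); with ω constant, a = ω²·d²x/dθ².
d²x/dθ² = −r cosθ − r²(cos2θ)/√u − r⁴ sin²2θ/(4u^{3/2}),  u = L² − r² sin²θ = 0.0304655 m².
Substituting r = 0.0553 m, L = 0.1752 m, θ = 15.9°: d²x/dθ² = -0.068197 m.
a = ω²·d²x/dθ² = (172.2)²·(-0.068197) = -2021.3 m/s²;  |a| = 2021.3 m/s².

2020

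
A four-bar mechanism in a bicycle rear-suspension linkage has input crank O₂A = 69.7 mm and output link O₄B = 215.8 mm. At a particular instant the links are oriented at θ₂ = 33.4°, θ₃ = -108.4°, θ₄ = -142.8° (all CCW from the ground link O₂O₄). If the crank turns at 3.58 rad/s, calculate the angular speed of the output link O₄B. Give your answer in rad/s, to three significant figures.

1.27

ω₂ = 3.58 rad/s
Differentiating the loop-closure r₂e^{iθ₂}+r₃e^{iθ₃}=r₁+r₄e^{iθ₄} gives r₂ω₂e^{iθ₂}+r₃ω₃e^{iθ₃}=r₄ω₄e^{iθ₄}.
Eliminating the other unknown: ω₄ = r₂ω₂ sin(θ₂−θ₃) / [r₄ sin(θ₄−θ₃)].
Numerator sine = +0.61841; denominator sine = -0.56497.
Result = 0.0697·3.58·(+0.61841) / (0.2158·(-0.56497)) = -1.2657 rad/s; magnitude 1.2657 rad/s.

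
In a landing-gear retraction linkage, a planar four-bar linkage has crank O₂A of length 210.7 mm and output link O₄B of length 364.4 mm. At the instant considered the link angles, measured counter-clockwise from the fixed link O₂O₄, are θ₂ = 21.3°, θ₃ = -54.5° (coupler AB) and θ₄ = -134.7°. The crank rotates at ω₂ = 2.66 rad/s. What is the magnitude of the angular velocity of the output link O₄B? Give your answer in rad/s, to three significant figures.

1.51

ω₂ = 2.66 rad/s
Differentiating the loop-closure r₂e^{iθ₂}+r₃e^{iθ₃}=r₁+r₄e^{iθ₄} gives r₂ω₂e^{iθ₂}+r₃ω₃e^{iθ₃}=r₄ω₄e^{iθ₄}.
Eliminating the other unknown: ω₄ = r₂ω₂ sin(θ₂−θ₃) / [r₄ sin(θ₄−θ₃)].
Numerator sine = +0.96945; denominator sine = -0.98541.
Result = 0.2107·2.66·(+0.96945) / (0.3644·(-0.98541)) = -1.5131 rad/s; magnitude 1.5131 rad/s.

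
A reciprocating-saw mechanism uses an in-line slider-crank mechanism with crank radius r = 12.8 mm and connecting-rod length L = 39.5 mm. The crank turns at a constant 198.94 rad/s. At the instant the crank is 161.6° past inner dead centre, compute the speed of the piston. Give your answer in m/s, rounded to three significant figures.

0.555

ω = 198.9 rad/s
For an in-line slider-crank, x = r cosθ + √(L² − r² sin²θ), so v = −rω sinθ·[1 + r cosθ/√(L² − r² sin²θ)].
With r = 0.0128 m, L = 0.0395 m, θ = 161.6°: √(L² − r² sin²θ) = 0.039293 m.
v = −0.0128·198.9·0.31565·[1 + 0.0128·-0.94888/0.039293] = -0.55533 m/s.
|v| = 0.55533 m/s.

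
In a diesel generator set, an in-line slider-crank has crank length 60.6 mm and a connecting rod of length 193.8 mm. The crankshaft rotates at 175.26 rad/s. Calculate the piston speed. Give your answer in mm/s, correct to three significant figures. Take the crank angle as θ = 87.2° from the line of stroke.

10800

ω = 175.3 rad/s
For an in-line slider-crank, x = r cosθ + √(L² − r² sin²θ), so v = −rω sinθ·[1 + r cosθ/√(L² − r² sin²θ)].
With r = 0.0606 m, L = 0.1938 m, θ = 87.2°: √(L² − r² sin²θ) = 0.18411 m.
v = −0.0606·175.3·0.99881·[1 + 0.0606·0.04885/0.18411] = -10.779 m/s.
|v| = 10.779 m/s = 10779 mm/s.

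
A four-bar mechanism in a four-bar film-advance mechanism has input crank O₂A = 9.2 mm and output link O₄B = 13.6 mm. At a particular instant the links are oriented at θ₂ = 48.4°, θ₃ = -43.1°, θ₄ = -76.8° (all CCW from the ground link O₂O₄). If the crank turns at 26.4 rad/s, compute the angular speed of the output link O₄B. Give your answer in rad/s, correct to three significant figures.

32.2

ω₂ = 26.4 rad/s
Differentiating the loop-closure r₂e^{iθ₂}+r₃e^{iθ₃}=r₁+r₄e^{iθ₄} gives r₂ω₂e^{iθ₂}+r₃ω₃e^{iθ₃}=r₄ω₄e^{iθ₄}.
Eliminating the other unknown: ω₄ = r₂ω₂ sin(θ₂−θ₃) / [r₄ sin(θ₄−θ₃)].
Numerator sine = +0.99966; denominator sine = -0.55484.
Result = 0.0092·26.4·(+0.99966) / (0.0136·(-0.55484)) = -32.176 rad/s; magnitude 32.176 rad/s.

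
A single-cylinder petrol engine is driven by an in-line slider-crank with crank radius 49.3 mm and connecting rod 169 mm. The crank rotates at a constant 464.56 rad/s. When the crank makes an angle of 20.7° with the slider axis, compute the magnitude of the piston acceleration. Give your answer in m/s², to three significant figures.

ω = 464.6 rad/s
x(θ) = r cosθ + √(L² − r² sin²θ); with ω constant, a = ω²·d²x/dθ².
d²x/dθ² = −r cosθ − r²(cos2θ)/√u − r⁴ sin²2θ/(4u^{3/2}),  u = L² − r² sin²θ = 0.0282573 m².
Substituting r = 0.0493 m, L = 0.169 m, θ = 20.7°: d²x/dθ² = -0.057099 m.
a = ω²·d²x/dθ² = (464.6)²·(-0.057099) = -12323 m/s²;  |a| = 12323 m/s².

12300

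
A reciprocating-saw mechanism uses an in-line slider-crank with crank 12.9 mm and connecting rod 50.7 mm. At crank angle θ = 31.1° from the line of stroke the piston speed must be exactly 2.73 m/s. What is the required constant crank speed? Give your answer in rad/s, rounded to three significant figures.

336

For an in-line slider-crank, |v_piston| = rω|sinθ|·[1 + r cosθ/√(L² − r² sin²θ)].
With r = 0.0129 m, L = 0.0507 m, θ = 31.1°: the bracketed kinematic factor |dx/dθ| = 0.0081277 m.
ω = v/|dx/dθ| = 2.73/0.0081277 = 335.89 rad/s.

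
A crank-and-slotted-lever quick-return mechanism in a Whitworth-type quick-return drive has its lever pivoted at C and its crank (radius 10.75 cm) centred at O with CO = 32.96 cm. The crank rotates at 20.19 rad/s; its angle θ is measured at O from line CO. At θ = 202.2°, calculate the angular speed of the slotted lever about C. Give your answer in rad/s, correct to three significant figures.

7.86

ω = 20.19 rad/s
Crank pin A relative to C: A = (d + r cosθ, r sinθ); lever angle φ = atan2(r sinθ, d + r cosθ).
Differentiating tanφ: φ̇ = rω(d cosθ + r)/(d² + r² + 2dr cosθ).
d² + r² + 2dr cosθ = |CA|² = 0.0545815 m²;  d cosθ + r = -0.19767 m.
|ω_lever| = |0.1075·20.19·-0.19767| / 0.0545815 = 7.8602 rad/s.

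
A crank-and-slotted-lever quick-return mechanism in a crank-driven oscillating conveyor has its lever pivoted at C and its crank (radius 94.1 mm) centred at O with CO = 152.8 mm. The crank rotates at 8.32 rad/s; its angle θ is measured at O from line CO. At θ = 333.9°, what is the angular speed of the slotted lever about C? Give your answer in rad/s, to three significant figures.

ω = 8.32 rad/s
Crank pin A relative to C: A = (d + r cosθ, r sinθ); lever angle φ = atan2(r sinθ, d + r cosθ).
Differentiating tanφ: φ̇ = rω(d cosθ + r)/(d² + r² + 2dr cosθ).
d² + r² + 2dr cosθ = |CA|² = 0.0580272 m²;  d cosθ + r = +0.23132 m.
|ω_lever| = |0.0941·8.32·+0.23132| / 0.0580272 = 3.121 rad/s.

3.12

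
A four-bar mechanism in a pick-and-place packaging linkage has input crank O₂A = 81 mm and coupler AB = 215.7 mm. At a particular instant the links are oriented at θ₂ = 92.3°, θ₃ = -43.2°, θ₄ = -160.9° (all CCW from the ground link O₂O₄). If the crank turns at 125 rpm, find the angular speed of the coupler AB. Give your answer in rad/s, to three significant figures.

5.31

ω₂ = 13.09 rad/s (from 125 rpm).
Differentiating the loop-closure r₂e^{iθ₂}+r₃e^{iθ₃}=r₁+r₄e^{iθ₄} gives r₂ω₂e^{iθ₂}+r₃ω₃e^{iθ₃}=r₄ω₄e^{iθ₄}.
Eliminating the other unknown: ω₃ = r₂ω₂ sin(θ₄−θ₂) / [r₃ sin(θ₃−θ₄)].
Numerator sine = +0.95732; denominator sine = +0.88539.
Result = 0.081·13.09·(+0.95732) / (0.2157·(+0.88539)) = +5.3149 rad/s; magnitude 5.3149 rad/s.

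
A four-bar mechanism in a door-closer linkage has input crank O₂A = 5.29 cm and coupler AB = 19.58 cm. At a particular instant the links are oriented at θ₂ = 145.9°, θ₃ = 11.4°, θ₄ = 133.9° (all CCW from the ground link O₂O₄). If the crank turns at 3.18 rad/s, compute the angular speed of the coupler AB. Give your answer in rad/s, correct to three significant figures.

0.212

ω₂ = 3.18 rad/s
Differentiating the loop-closure r₂e^{iθ₂}+r₃e^{iθ₃}=r₁+r₄e^{iθ₄} gives r₂ω₂e^{iθ₂}+r₃ω₃e^{iθ₃}=r₄ω₄e^{iθ₄}.
Eliminating the other unknown: ω₃ = r₂ω₂ sin(θ₄−θ₂) / [r₃ sin(θ₃−θ₄)].
Numerator sine = -0.20791; denominator sine = -0.84339.
Result = 0.0529·3.18·(-0.20791) / (0.1958·(-0.84339)) = +0.2118 rad/s; magnitude 0.2118 rad/s.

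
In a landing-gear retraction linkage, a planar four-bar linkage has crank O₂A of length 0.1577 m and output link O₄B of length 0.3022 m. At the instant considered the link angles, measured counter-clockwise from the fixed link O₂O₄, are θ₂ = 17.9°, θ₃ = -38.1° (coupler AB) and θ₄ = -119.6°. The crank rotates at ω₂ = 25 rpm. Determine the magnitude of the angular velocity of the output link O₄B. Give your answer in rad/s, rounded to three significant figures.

ω₂ = 2.618 rad/s (from 25 rpm).
Differentiating the loop-closure r₂e^{iθ₂}+r₃e^{iθ₃}=r₁+r₄e^{iθ₄} gives r₂ω₂e^{iθ₂}+r₃ω₃e^{iθ₃}=r₄ω₄e^{iθ₄}.
Eliminating the other unknown: ω₄ = r₂ω₂ sin(θ₂−θ₃) / [r₄ sin(θ₄−θ₃)].
Numerator sine = +0.82904; denominator sine = -0.98902.
Result = 0.1577·2.618·(+0.82904) / (0.3022·(-0.98902)) = -1.1452 rad/s; magnitude 1.1452 rad/s.

1.15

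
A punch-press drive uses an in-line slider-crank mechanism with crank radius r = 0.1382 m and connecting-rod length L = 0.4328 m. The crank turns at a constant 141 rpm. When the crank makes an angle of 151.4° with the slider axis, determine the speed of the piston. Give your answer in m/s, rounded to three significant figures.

0.700

ω = 2π·141/60 = 14.77 rad/s
For an in-line slider-crank, x = r cosθ + √(L² − r² sin²θ), so v = −rω sinθ·[1 + r cosθ/√(L² − r² sin²θ)].
With r = 0.1382 m, L = 0.4328 m, θ = 151.4°: √(L² − r² sin²θ) = 0.42771 m.
v = −0.1382·14.77·0.47869·[1 + 0.1382·-0.87798/0.42771] = -0.6997 m/s.
|v| = 0.6997 m/s.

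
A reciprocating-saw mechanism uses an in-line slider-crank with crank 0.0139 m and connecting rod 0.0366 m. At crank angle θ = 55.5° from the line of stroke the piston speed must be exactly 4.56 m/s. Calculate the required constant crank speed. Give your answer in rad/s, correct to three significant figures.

325

For an in-line slider-crank, |v_piston| = rω|sinθ|·[1 + r cosθ/√(L² − r² sin²θ)].
With r = 0.0139 m, L = 0.0366 m, θ = 55.5°: the bracketed kinematic factor |dx/dθ| = 0.01405 m.
ω = v/|dx/dθ| = 4.56/0.01405 = 324.56 rad/s.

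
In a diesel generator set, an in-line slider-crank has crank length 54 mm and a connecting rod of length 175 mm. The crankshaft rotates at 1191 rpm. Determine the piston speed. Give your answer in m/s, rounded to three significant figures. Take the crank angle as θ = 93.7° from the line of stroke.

6.58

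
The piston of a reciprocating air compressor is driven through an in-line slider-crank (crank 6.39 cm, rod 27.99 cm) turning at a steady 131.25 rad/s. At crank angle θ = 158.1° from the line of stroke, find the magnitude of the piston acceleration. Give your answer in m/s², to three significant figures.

838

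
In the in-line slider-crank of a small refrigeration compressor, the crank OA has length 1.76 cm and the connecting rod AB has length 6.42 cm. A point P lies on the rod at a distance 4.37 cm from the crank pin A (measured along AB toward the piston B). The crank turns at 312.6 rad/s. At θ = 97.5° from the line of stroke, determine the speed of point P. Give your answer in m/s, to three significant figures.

5.32

ω = 312.6 rad/s.  Crank-pin speed |V_A| = rω = 5.5018 m/s, perpendicular to OA.
Rod angle: sinφ = −(r/L) sinθ ⇒ φ = -15.771°; ω_rod = −rω cosθ/√(L²−r²sin²θ) = +11.623 rad/s.
V_P = V_A + ω_rod × AP, with AP = 0.0437 m along the rod.
Components: V_Px = −rω sinθ − a·ω_rod·sinφ = -5.3166 m/s;  V_Py = rω cosθ + a·ω_rod·cosφ = -0.22931 m/s.
|V_P| = √(V_Px² + V_Py²) = 5.3216 m/s.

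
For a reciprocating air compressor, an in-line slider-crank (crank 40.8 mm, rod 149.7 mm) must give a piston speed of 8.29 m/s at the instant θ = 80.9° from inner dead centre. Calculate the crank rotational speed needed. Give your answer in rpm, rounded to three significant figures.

1880

For an in-line slider-crank, |v_piston| = rω|sinθ|·[1 + r cosθ/√(L² − r² sin²θ)].
With r = 0.0408 m, L = 0.1497 m, θ = 80.9°: the bracketed kinematic factor |dx/dθ| = 0.04209 m.
ω = v/|dx/dθ| = 8.29/0.04209 = 196.96 rad/s.
N = 60ω/(2π) = 1880.8 rpm.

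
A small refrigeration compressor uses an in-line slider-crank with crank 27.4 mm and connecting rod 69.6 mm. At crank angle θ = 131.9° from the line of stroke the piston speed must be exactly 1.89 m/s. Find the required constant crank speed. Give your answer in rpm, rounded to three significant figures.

1220

For an in-line slider-crank, |v_piston| = rω|sinθ|·[1 + r cosθ/√(L² − r² sin²θ)].
With r = 0.0274 m, L = 0.0696 m, θ = 131.9°: the bracketed kinematic factor |dx/dθ| = 0.014786 m.
ω = v/|dx/dθ| = 1.89/0.014786 = 127.82 rad/s.
N = 60ω/(2π) = 1220.6 rpm.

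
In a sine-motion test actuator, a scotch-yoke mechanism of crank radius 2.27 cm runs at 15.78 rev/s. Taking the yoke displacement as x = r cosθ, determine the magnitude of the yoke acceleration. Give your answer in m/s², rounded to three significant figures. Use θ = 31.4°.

ω = 99.15 rad/s (from 15.78 rev/s).
x = r cosθ ⇒ ẍ = −rω² cosθ (ω constant).
|a| = rω²|cosθ| = 0.0227·(99.15)²·|cos 31.4°| = 190.47 m/s².

190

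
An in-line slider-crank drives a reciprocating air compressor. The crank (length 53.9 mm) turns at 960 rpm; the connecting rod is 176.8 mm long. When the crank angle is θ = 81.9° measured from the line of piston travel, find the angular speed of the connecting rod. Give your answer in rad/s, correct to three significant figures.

ω = 100.5 rad/s (converted from 960 rpm).
The rod makes angle φ with the slider axis where L sinφ = r sinθ; differentiating, L cosφ·φ̇ = r ω cosθ.
L cosφ = √(L² − r² sin²θ) = 0.16855 m.
|ω_rod| = r ω |cosθ| / √(L² − r² sin²θ) = 0.0539·100.5·0.14090/0.16855 = 4.5296 rad/s.

4.53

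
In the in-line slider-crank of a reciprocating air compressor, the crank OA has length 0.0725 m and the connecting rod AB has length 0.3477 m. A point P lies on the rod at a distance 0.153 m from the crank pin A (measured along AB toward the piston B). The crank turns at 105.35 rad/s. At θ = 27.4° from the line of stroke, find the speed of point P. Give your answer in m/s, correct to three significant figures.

5.37

ω = 105.3 rad/s.  Crank-pin speed |V_A| = rω = 7.6379 m/s, perpendicular to OA.
Rod angle: sinφ = −(r/L) sinθ ⇒ φ = -5.506°; ω_rod = −rω cosθ/√(L²−r²sin²θ) = -19.593 rad/s.
V_P = V_A + ω_rod × AP, with AP = 0.153 m along the rod.
Components: V_Px = −rω sinθ − a·ω_rod·sinφ = -3.8026 m/s;  V_Py = rω cosθ + a·ω_rod·cosφ = +3.7971 m/s.
|V_P| = √(V_Px² + V_Py²) = 5.3738 m/s.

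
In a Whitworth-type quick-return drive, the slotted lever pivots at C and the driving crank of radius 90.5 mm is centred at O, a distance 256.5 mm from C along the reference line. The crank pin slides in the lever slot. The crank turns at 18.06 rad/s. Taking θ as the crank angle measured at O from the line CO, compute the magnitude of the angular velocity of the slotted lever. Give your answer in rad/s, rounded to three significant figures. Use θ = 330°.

4.47

ω = 18.06 rad/s
Crank pin A relative to C: A = (d + r cosθ, r sinθ); lever angle φ = atan2(r sinθ, d + r cosθ).
Differentiating tanφ: φ̇ = rω(d cosθ + r)/(d² + r² + 2dr cosθ).
d² + r² + 2dr cosθ = |CA|² = 0.114189 m²;  d cosθ + r = +0.31264 m.
|ω_lever| = |0.0905·18.06·+0.31264| / 0.114189 = 4.4749 rad/s.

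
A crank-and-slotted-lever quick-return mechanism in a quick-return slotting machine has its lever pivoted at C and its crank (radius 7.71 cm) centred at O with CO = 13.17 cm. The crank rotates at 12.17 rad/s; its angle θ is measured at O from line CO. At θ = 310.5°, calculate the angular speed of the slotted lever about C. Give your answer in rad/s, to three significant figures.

ω = 12.17 rad/s
Crank pin A relative to C: A = (d + r cosθ, r sinθ); lever angle φ = atan2(r sinθ, d + r cosθ).
Differentiating tanφ: φ̇ = rω(d cosθ + r)/(d² + r² + 2dr cosθ).
d² + r² + 2dr cosθ = |CA|² = 0.0364784 m²;  d cosθ + r = +0.16263 m.
|ω_lever| = |0.0771·12.17·+0.16263| / 0.0364784 = 4.1833 rad/s.

4.18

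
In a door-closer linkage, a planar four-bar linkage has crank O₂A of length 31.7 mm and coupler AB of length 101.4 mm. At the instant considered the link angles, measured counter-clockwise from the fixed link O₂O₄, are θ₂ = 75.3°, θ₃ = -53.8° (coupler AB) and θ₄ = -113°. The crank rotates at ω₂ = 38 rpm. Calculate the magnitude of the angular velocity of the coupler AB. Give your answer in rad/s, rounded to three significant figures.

0.209

ω₂ = 3.979 rad/s (from 38 rpm).
Differentiating the loop-closure r₂e^{iθ₂}+r₃e^{iθ₃}=r₁+r₄e^{iθ₄} gives r₂ω₂e^{iθ₂}+r₃ω₃e^{iθ₃}=r₄ω₄e^{iθ₄}.
Eliminating the other unknown: ω₃ = r₂ω₂ sin(θ₄−θ₂) / [r₃ sin(θ₃−θ₄)].
Numerator sine = +0.14436; denominator sine = +0.85896.
Result = 0.0317·3.979·(+0.14436) / (0.1014·(+0.85896)) = +0.20907 rad/s; magnitude 0.20907 rad/s.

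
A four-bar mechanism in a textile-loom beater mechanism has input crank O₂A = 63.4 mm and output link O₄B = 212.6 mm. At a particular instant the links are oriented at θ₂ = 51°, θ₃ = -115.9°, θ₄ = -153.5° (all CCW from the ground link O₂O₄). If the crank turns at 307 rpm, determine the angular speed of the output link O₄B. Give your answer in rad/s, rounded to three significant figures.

ω₂ = 32.15 rad/s (from 307 rpm).
Differentiating the loop-closure r₂e^{iθ₂}+r₃e^{iθ₃}=r₁+r₄e^{iθ₄} gives r₂ω₂e^{iθ₂}+r₃ω₃e^{iθ₃}=r₄ω₄e^{iθ₄}.
Eliminating the other unknown: ω₄ = r₂ω₂ sin(θ₂−θ₃) / [r₄ sin(θ₄−θ₃)].
Numerator sine = +0.22665; denominator sine = -0.61015.
Result = 0.0634·32.15·(+0.22665) / (0.2126·(-0.61015)) = -3.5614 rad/s; magnitude 3.5614 rad/s.

3.56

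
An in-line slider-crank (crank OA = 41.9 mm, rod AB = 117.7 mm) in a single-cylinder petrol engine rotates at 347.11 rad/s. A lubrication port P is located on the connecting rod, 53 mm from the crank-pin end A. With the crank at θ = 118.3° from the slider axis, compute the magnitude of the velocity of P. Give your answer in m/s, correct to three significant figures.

12.4

ω = 347.1 rad/s.  Crank-pin speed |V_A| = rω = 14.544 m/s, perpendicular to OA.
Rod angle: sinφ = −(r/L) sinθ ⇒ φ = -18.267°; ω_rod = −rω cosθ/√(L²−r²sin²θ) = +61.691 rad/s.
V_P = V_A + ω_rod × AP, with AP = 0.053 m along the rod.
Components: V_Px = −rω sinθ − a·ω_rod·sinφ = -11.781 m/s;  V_Py = rω cosθ + a·ω_rod·cosφ = -3.7903 m/s.
|V_P| = √(V_Px² + V_Py²) = 12.375 m/s.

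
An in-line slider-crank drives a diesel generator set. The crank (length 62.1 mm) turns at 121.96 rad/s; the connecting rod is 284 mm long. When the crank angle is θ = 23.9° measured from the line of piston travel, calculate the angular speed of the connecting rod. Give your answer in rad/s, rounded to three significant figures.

ω = 122 rad/s
The rod makes angle φ with the slider axis where L sinφ = r sinθ; differentiating, L cosφ·φ̇ = r ω cosθ.
L cosφ = √(L² − r² sin²θ) = 0.28288 m.
|ω_rod| = r ω |cosθ| / √(L² − r² sin²θ) = 0.0621·122·0.91425/0.28288 = 24.478 rad/s.

24.5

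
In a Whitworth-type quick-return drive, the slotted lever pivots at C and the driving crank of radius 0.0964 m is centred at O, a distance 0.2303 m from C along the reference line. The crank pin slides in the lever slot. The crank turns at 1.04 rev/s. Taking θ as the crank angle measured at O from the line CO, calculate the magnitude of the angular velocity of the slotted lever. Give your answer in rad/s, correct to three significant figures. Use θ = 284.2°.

1.32

ω = 6.535 rad/s (from 1.04 rev/s).
Crank pin A relative to C: A = (d + r cosθ, r sinθ); lever angle φ = atan2(r sinθ, d + r cosθ).
Differentiating tanφ: φ̇ = rω(d cosθ + r)/(d² + r² + 2dr cosθ).
d² + r² + 2dr cosθ = |CA|² = 0.0732231 m²;  d cosθ + r = +0.15289 m.
|ω_lever| = |0.0964·6.535·+0.15289| / 0.0732231 = 1.3153 rad/s.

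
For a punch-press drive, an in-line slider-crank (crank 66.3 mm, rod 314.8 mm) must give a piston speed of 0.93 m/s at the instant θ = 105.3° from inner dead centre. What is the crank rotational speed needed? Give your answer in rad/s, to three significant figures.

For an in-line slider-crank, |v_piston| = rω|sinθ|·[1 + r cosθ/√(L² − r² sin²θ)].
With r = 0.0663 m, L = 0.3148 m, θ = 105.3°: the bracketed kinematic factor |dx/dθ| = 0.06032 m.
ω = v/|dx/dθ| = 0.93/0.06032 = 15.418 rad/s.

15.4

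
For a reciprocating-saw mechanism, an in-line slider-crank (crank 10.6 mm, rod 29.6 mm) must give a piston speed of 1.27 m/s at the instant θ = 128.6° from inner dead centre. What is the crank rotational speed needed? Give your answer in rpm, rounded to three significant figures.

1910

For an in-line slider-crank, |v_piston| = rω|sinθ|·[1 + r cosθ/√(L² − r² sin²θ)].
With r = 0.0106 m, L = 0.0296 m, θ = 128.6°: the bracketed kinematic factor |dx/dθ| = 0.0063563 m.
ω = v/|dx/dθ| = 1.27/0.0063563 = 199.8 rad/s.
N = 60ω/(2π) = 1908 rpm.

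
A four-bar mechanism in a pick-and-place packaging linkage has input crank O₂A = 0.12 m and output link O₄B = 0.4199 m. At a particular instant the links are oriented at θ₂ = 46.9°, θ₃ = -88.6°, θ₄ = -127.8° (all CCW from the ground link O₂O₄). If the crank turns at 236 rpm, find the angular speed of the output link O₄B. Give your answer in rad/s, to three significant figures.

ω₂ = 24.71 rad/s (from 236 rpm).
Differentiating the loop-closure r₂e^{iθ₂}+r₃e^{iθ₃}=r₁+r₄e^{iθ₄} gives r₂ω₂e^{iθ₂}+r₃ω₃e^{iθ₃}=r₄ω₄e^{iθ₄}.
Eliminating the other unknown: ω₄ = r₂ω₂ sin(θ₂−θ₃) / [r₄ sin(θ₄−θ₃)].
Numerator sine = +0.70091; denominator sine = -0.63203.
Result = 0.12·24.71·(+0.70091) / (0.4199·(-0.63203)) = -7.8325 rad/s; magnitude 7.8325 rad/s.

7.83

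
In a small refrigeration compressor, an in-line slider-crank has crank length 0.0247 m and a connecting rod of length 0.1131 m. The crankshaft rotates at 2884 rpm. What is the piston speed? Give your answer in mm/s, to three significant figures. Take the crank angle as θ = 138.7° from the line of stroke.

4110

ω = 2π·2884/60 = 302 rad/s
For an in-line slider-crank, x = r cosθ + √(L² − r² sin²θ), so v = −rω sinθ·[1 + r cosθ/√(L² − r² sin²θ)].
With r = 0.0247 m, L = 0.1131 m, θ = 138.7°: √(L² − r² sin²θ) = 0.11192 m.
v = −0.0247·302·0.66000·[1 + 0.0247·-0.75126/0.11192] = -4.1071 m/s.
|v| = 4.1071 m/s = 4107.1 mm/s.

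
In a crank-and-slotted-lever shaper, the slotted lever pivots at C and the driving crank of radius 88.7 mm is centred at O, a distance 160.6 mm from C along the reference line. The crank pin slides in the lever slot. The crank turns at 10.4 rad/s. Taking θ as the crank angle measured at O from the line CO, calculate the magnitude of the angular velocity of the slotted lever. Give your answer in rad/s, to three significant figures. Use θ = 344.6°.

3.68

ω = 10.4 rad/s
Crank pin A relative to C: A = (d + r cosθ, r sinθ); lever angle φ = atan2(r sinθ, d + r cosθ).
Differentiating tanφ: φ̇ = rω(d cosθ + r)/(d² + r² + 2dr cosθ).
d² + r² + 2dr cosθ = |CA|² = 0.0611276 m²;  d cosθ + r = +0.24353 m.
|ω_lever| = |0.0887·10.4·+0.24353| / 0.0611276 = 3.6752 rad/s.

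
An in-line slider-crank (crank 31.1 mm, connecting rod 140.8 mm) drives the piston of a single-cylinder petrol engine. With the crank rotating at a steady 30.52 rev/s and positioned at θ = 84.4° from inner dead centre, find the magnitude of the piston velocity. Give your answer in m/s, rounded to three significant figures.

6.07

ω = 2π·30.5 = 191.8 rad/s
For an in-line slider-crank, x = r cosθ + √(L² − r² sin²θ), so v = −rω sinθ·[1 + r cosθ/√(L² − r² sin²θ)].
With r = 0.0311 m, L = 0.1408 m, θ = 84.4°: √(L² − r² sin²θ) = 0.13736 m.
v = −0.0311·191.8·0.99523·[1 + 0.0311·0.09758/0.13736] = -6.0665 m/s.
|v| = 6.0665 m/s.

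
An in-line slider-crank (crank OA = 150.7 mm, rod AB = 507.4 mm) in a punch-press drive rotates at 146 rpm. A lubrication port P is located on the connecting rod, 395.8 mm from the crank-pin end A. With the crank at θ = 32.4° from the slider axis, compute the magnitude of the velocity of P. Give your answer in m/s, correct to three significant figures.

1.54

ω = 15.29 rad/s.  Crank-pin speed |V_A| = rω = 2.3041 m/s, perpendicular to OA.
Rod angle: sinφ = −(r/L) sinθ ⇒ φ = -9.157°; ω_rod = −rω cosθ/√(L²−r²sin²θ) = -3.8835 rad/s.
V_P = V_A + ω_rod × AP, with AP = 0.3958 m along the rod.
Components: V_Px = −rω sinθ − a·ω_rod·sinφ = -1.4792 m/s;  V_Py = rω cosθ + a·ω_rod·cosφ = +0.42788 m/s.
|V_P| = √(V_Px² + V_Py²) = 1.5398 m/s.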